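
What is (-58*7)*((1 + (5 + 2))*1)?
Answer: -3248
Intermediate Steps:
(-58*7)*((1 + (5 + 2))*1) = -406*(1 + 7) = -3248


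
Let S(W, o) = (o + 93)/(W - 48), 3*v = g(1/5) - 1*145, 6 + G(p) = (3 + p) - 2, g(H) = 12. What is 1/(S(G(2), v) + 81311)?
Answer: 153/12440437 ≈ 1.2299e-5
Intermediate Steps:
G(p) = -5 + p (G(p) = -6 + ((3 + p) - 2) = -6 + (1 + p) = -5 + p)
v = -133/3 (v = (12 - 1*145)/3 = (12 - 145)/3 = (⅓)*(-133) = -133/3 ≈ -44.333)
S(W, o) = (93 + o)/(-48 + W)
1/(S(G(2), v) + 81311) = 1/((93 - 133/3)/(-48 + (-5 + 2)) + 81311) = 1/((146/3)/(-48 - 3) + 81311) = 1/((146/3)/(-51) + 81311) = 1/(-1/51*146/3 + 81311) = 1/(-146/153 + 81311) = 1/(12440437/153) = 153/12440437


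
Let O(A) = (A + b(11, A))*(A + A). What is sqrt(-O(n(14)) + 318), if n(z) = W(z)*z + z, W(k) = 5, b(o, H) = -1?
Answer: 3*I*sqrt(1514) ≈ 116.73*I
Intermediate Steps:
n(z) = 6*z (n(z) = 5*z + z = 6*z)
O(A) = 2*A*(-1 + A) (O(A) = (A - 1)*(A + A) = (-1 + A)*(2*A) = 2*A*(-1 + A))
sqrt(-O(n(14)) + 318) = sqrt(-2*6*14*(-1 + 6*14) + 318) = sqrt(-2*84*(-1 + 84) + 318) = sqrt(-2*84*83 + 318) = sqrt(-1*13944 + 318) = sqrt(-13944 + 318) = sqrt(-13626) = 3*I*sqrt(1514)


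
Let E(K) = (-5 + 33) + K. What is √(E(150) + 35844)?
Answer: √36022 ≈ 189.79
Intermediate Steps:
E(K) = 28 + K
√(E(150) + 35844) = √((28 + 150) + 35844) = √(178 + 35844) = √36022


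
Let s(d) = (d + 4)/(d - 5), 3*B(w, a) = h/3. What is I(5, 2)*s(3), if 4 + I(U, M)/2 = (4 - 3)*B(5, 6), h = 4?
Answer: 224/9 ≈ 24.889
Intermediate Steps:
B(w, a) = 4/9 (B(w, a) = (4/3)/3 = (4*(⅓))/3 = (⅓)*(4/3) = 4/9)
I(U, M) = -64/9 (I(U, M) = -8 + 2*((4 - 3)*(4/9)) = -8 + 2*(1*(4/9)) = -8 + 2*(4/9) = -8 + 8/9 = -64/9)
s(d) = (4 + d)/(-5 + d)
I(5, 2)*s(3) = -64*(4 + 3)/(9*(-5 + 3)) = -64*7/(9*(-2)) = -(-32)*7/9 = -64/9*(-7/2) = 224/9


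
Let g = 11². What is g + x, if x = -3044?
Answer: -2923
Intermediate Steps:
g = 121
g + x = 121 - 3044 = -2923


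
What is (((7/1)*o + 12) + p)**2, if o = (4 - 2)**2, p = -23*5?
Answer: 5625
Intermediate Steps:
p = -115
o = 4 (o = 2**2 = 4)
(((7/1)*o + 12) + p)**2 = (((7/1)*4 + 12) - 115)**2 = (((7*1)*4 + 12) - 115)**2 = ((7*4 + 12) - 115)**2 = ((28 + 12) - 115)**2 = (40 - 115)**2 = (-75)**2 = 5625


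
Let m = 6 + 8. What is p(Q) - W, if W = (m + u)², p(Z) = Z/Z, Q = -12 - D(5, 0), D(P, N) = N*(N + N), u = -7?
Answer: -48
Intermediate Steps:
D(P, N) = 2*N² (D(P, N) = N*(2*N) = 2*N²)
Q = -12 (Q = -12 - 2*0² = -12 - 2*0 = -12 - 1*0 = -12 + 0 = -12)
p(Z) = 1
m = 14
W = 49 (W = (14 - 7)² = 7² = 49)
p(Q) - W = 1 - 1*49 = 1 - 49 = -48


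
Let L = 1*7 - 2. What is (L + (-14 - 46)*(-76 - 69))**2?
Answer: 75777025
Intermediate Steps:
L = 5 (L = 7 - 2 = 5)
(L + (-14 - 46)*(-76 - 69))**2 = (5 + (-14 - 46)*(-76 - 69))**2 = (5 - 60*(-145))**2 = (5 + 8700)**2 = 8705**2 = 75777025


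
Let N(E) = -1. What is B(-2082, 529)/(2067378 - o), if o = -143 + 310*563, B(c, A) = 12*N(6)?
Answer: -4/630997 ≈ -6.3392e-6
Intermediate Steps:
B(c, A) = -12 (B(c, A) = 12*(-1) = -12)
o = 174387 (o = -143 + 174530 = 174387)
B(-2082, 529)/(2067378 - o) = -12/(2067378 - 1*174387) = -12/(2067378 - 174387) = -12/1892991 = -12*1/1892991 = -4/630997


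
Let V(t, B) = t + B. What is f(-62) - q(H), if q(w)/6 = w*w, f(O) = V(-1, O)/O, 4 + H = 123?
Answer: -5267829/62 ≈ -84965.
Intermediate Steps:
H = 119 (H = -4 + 123 = 119)
V(t, B) = B + t
f(O) = (-1 + O)/O (f(O) = (O - 1)/O = (-1 + O)/O)
q(w) = 6*w² (q(w) = 6*(w*w) = 6*w²)
f(-62) - q(H) = (-1 - 62)/(-62) - 6*119² = -1/62*(-63) - 6*14161 = 63/62 - 1*84966 = 63/62 - 84966 = -5267829/62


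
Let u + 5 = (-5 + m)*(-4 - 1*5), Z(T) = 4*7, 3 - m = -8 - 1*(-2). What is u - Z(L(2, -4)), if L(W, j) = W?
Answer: -69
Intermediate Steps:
m = 9 (m = 3 - (-8 - 1*(-2)) = 3 - (-8 + 2) = 3 - 1*(-6) = 3 + 6 = 9)
Z(T) = 28
u = -41 (u = -5 + (-5 + 9)*(-4 - 1*5) = -5 + 4*(-4 - 5) = -5 + 4*(-9) = -5 - 36 = -41)
u - Z(L(2, -4)) = -41 - 1*28 = -41 - 28 = -69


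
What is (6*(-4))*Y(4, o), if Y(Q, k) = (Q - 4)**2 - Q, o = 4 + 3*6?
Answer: 96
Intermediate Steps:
o = 22 (o = 4 + 18 = 22)
Y(Q, k) = (-4 + Q)**2 - Q
(6*(-4))*Y(4, o) = (6*(-4))*((-4 + 4)**2 - 1*4) = -24*(0**2 - 4) = -24*(0 - 4) = -24*(-4) = 96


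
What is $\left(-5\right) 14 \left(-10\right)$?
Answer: $700$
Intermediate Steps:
$\left(-5\right) 14 \left(-10\right) = \left(-70\right) \left(-10\right) = 700$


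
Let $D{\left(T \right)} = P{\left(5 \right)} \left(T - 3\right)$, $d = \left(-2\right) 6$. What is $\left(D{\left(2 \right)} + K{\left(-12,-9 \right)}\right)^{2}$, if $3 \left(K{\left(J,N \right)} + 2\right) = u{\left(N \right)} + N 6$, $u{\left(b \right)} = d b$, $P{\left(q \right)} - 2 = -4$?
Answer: $324$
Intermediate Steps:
$P{\left(q \right)} = -2$ ($P{\left(q \right)} = 2 - 4 = -2$)
$d = -12$
$u{\left(b \right)} = - 12 b$
$D{\left(T \right)} = 6 - 2 T$ ($D{\left(T \right)} = - 2 \left(T - 3\right) = - 2 \left(-3 + T\right) = 6 - 2 T$)
$K{\left(J,N \right)} = -2 - 2 N$ ($K{\left(J,N \right)} = -2 + \frac{- 12 N + N 6}{3} = -2 + \frac{- 12 N + 6 N}{3} = -2 + \frac{\left(-6\right) N}{3} = -2 - 2 N$)
$\left(D{\left(2 \right)} + K{\left(-12,-9 \right)}\right)^{2} = \left(\left(6 - 4\right) - -16\right)^{2} = \left(\left(6 - 4\right) + \left(-2 + 18\right)\right)^{2} = \left(2 + 16\right)^{2} = 18^{2} = 324$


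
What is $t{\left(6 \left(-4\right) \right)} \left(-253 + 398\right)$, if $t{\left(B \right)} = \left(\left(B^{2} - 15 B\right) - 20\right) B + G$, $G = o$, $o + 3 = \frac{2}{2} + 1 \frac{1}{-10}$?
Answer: $- \frac{6375969}{2} \approx -3.188 \cdot 10^{6}$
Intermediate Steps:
$o = - \frac{21}{10}$ ($o = -3 + \left(\frac{2}{2} + 1 \frac{1}{-10}\right) = -3 + \left(2 \cdot \frac{1}{2} + 1 \left(- \frac{1}{10}\right)\right) = -3 + \left(1 - \frac{1}{10}\right) = -3 + \frac{9}{10} = - \frac{21}{10} \approx -2.1$)
$G = - \frac{21}{10} \approx -2.1$
$t{\left(B \right)} = - \frac{21}{10} + B \left(-20 + B^{2} - 15 B\right)$ ($t{\left(B \right)} = \left(\left(B^{2} - 15 B\right) - 20\right) B - \frac{21}{10} = \left(-20 + B^{2} - 15 B\right) B - \frac{21}{10} = B \left(-20 + B^{2} - 15 B\right) - \frac{21}{10} = - \frac{21}{10} + B \left(-20 + B^{2} - 15 B\right)$)
$t{\left(6 \left(-4\right) \right)} \left(-253 + 398\right) = \left(- \frac{21}{10} + \left(6 \left(-4\right)\right)^{3} - 20 \cdot 6 \left(-4\right) - 15 \left(6 \left(-4\right)\right)^{2}\right) \left(-253 + 398\right) = \left(- \frac{21}{10} + \left(-24\right)^{3} - -480 - 15 \left(-24\right)^{2}\right) 145 = \left(- \frac{21}{10} - 13824 + 480 - 8640\right) 145 = \left(- \frac{219861}{10}\right) 145 = - \frac{6375969}{2}$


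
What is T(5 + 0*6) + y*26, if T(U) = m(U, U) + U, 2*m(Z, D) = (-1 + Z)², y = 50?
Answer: 1313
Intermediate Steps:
m(Z, D) = (-1 + Z)²/2
T(U) = U + (-1 + U)²/2 (T(U) = (-1 + U)²/2 + U = U + (-1 + U)²/2)
T(5 + 0*6) + y*26 = (½ + (5 + 0*6)²/2) + 50*26 = (½ + (5 + 0)²/2) + 1300 = (½ + (½)*5²) + 1300 = (½ + (½)*25) + 1300 = (½ + 25/2) + 1300 = 13 + 1300 = 1313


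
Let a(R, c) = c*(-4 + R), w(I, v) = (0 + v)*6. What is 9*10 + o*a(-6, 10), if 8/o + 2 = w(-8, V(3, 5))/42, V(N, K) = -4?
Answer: 3610/9 ≈ 401.11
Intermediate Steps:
w(I, v) = 6*v (w(I, v) = v*6 = 6*v)
o = -28/9 (o = 8/(-2 + (6*(-4))/42) = 8/(-2 - 24*1/42) = 8/(-2 - 4/7) = 8/(-18/7) = 8*(-7/18) = -28/9 ≈ -3.1111)
9*10 + o*a(-6, 10) = 9*10 - 280*(-4 - 6)/9 = 90 - 280*(-10)/9 = 90 - 28/9*(-100) = 90 + 2800/9 = 3610/9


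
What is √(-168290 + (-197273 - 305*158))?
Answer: I*√413753 ≈ 643.24*I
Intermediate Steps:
√(-168290 + (-197273 - 305*158)) = √(-168290 + (-197273 - 1*48190)) = √(-168290 + (-197273 - 48190)) = √(-168290 - 245463) = √(-413753) = I*√413753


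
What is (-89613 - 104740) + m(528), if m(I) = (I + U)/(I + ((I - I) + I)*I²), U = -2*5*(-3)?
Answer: -4768077697147/24533080 ≈ -1.9435e+5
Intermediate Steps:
U = 30 (U = -10*(-3) = 30)
m(I) = (30 + I)/(I + I³) (m(I) = (I + 30)/(I + ((I - I) + I)*I²) = (30 + I)/(I + (0 + I)*I²) = (30 + I)/(I + I*I²) = (30 + I)/(I + I³))
(-89613 - 104740) + m(528) = (-89613 - 104740) + (30 + 528)/(528 + 528³) = -194353 + 558/(528 + 147197952) = -194353 + 558/147198480 = -194353 + (1/147198480)*558 = -194353 + 93/24533080 = -4768077697147/24533080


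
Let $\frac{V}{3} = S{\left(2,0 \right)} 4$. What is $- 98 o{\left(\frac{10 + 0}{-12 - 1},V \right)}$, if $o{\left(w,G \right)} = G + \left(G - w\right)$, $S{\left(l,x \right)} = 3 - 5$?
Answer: $\frac{60172}{13} \approx 4628.6$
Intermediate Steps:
$S{\left(l,x \right)} = -2$ ($S{\left(l,x \right)} = 3 - 5 = -2$)
$V = -24$ ($V = 3 \left(\left(-2\right) 4\right) = 3 \left(-8\right) = -24$)
$o{\left(w,G \right)} = - w + 2 G$
$- 98 o{\left(\frac{10 + 0}{-12 - 1},V \right)} = - 98 \left(- \frac{10 + 0}{-12 - 1} + 2 \left(-24\right)\right) = - 98 \left(- \frac{10}{-13} - 48\right) = - 98 \left(- \frac{10 \left(-1\right)}{13} - 48\right) = - 98 \left(\left(-1\right) \left(- \frac{10}{13}\right) - 48\right) = - 98 \left(\frac{10}{13} - 48\right) = \left(-98\right) \left(- \frac{614}{13}\right) = \frac{60172}{13}$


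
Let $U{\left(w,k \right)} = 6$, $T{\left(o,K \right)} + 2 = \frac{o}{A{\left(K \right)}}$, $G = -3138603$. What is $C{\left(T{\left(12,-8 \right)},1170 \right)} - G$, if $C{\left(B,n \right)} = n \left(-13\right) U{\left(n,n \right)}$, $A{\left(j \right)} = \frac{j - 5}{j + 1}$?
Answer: $3047343$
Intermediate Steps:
$A{\left(j \right)} = \frac{-5 + j}{1 + j}$
$T{\left(o,K \right)} = -2 + \frac{o \left(1 + K\right)}{-5 + K}$ ($T{\left(o,K \right)} = -2 + \frac{o}{\frac{1}{1 + K} \left(-5 + K\right)} = -2 + o \frac{1 + K}{-5 + K} = -2 + \frac{o \left(1 + K\right)}{-5 + K}$)
$C{\left(B,n \right)} = - 78 n$ ($C{\left(B,n \right)} = n \left(-13\right) 6 = - 13 n 6 = - 78 n$)
$C{\left(T{\left(12,-8 \right)},1170 \right)} - G = \left(-78\right) 1170 - -3138603 = -91260 + 3138603 = 3047343$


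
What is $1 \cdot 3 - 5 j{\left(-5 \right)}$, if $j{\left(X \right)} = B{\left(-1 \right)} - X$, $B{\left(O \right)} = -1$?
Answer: $-17$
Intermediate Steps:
$j{\left(X \right)} = -1 - X$
$1 \cdot 3 - 5 j{\left(-5 \right)} = 1 \cdot 3 - 5 \left(-1 - -5\right) = 3 - 5 \left(-1 + 5\right) = 3 - 20 = -17$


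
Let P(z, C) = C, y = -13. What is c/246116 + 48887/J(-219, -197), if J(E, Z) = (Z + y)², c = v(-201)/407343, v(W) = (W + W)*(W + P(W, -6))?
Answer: 408425239098613/368432089470900 ≈ 1.1085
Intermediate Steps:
v(W) = 2*W*(-6 + W) (v(W) = (W + W)*(W - 6) = (2*W)*(-6 + W) = 2*W*(-6 + W))
c = 27738/135781 (c = (2*(-201)*(-6 - 201))/407343 = (2*(-201)*(-207))*(1/407343) = 83214*(1/407343) = 27738/135781 ≈ 0.20428)
J(E, Z) = (-13 + Z)² (J(E, Z) = (Z - 13)² = (-13 + Z)²)
c/246116 + 48887/J(-219, -197) = (27738/135781)/246116 + 48887/((-13 - 197)²) = (27738/135781)*(1/246116) + 48887/((-210)²) = 13869/16708938298 + 48887/44100 = 408425239098613/368432089470900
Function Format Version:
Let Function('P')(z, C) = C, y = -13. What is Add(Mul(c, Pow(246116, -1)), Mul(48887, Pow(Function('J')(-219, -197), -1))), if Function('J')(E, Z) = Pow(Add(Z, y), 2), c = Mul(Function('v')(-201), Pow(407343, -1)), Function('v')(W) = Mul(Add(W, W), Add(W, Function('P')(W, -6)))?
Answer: Rational(408425239098613, 368432089470900) ≈ 1.1085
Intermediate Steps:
Function('v')(W) = Mul(2, W, Add(-6, W)) (Function('v')(W) = Mul(Add(W, W), Add(W, -6)) = Mul(Mul(2, W), Add(-6, W)) = Mul(2, W, Add(-6, W)))
c = Rational(27738, 135781) (c = Mul(Mul(2, -201, Add(-6, -201)), Pow(407343, -1)) = Mul(Mul(2, -201, -207), Rational(1, 407343)) = Mul(83214, Rational(1, 407343)) = Rational(27738, 135781) ≈ 0.20428)
Function('J')(E, Z) = Pow(Add(-13, Z), 2) (Function('J')(E, Z) = Pow(Add(Z, -13), 2) = Pow(Add(-13, Z), 2))
Add(Mul(c, Pow(246116, -1)), Mul(48887, Pow(Function('J')(-219, -197), -1))) = Add(Mul(Rational(27738, 135781), Pow(246116, -1)), Mul(48887, Pow(Pow(Add(-13, -197), 2), -1))) = Add(Mul(Rational(27738, 135781), Rational(1, 246116)), Mul(48887, Pow(Pow(-210, 2), -1))) = Add(Rational(13869, 16708938298), Mul(48887, Pow(44100, -1))) = Add(Rational(13869, 16708938298), Mul(48887, Rational(1, 44100))) = Add(Rational(13869, 16708938298), Rational(48887, 44100)) = Rational(408425239098613, 368432089470900)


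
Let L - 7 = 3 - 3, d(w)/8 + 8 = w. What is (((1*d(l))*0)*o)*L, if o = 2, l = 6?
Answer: 0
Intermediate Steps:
d(w) = -64 + 8*w
L = 7 (L = 7 + (3 - 3) = 7 + 0 = 7)
(((1*d(l))*0)*o)*L = (((1*(-64 + 8*6))*0)*2)*7 = (((1*(-64 + 48))*0)*2)*7 = (((1*(-16))*0)*2)*7 = (-16*0*2)*7 = (0*2)*7 = 0*7 = 0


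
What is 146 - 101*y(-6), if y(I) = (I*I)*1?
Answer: -3490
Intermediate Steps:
y(I) = I**2 (y(I) = I**2*1 = I**2)
146 - 101*y(-6) = 146 - 101*(-6)**2 = 146 - 101*36 = 146 - 3636 = -3490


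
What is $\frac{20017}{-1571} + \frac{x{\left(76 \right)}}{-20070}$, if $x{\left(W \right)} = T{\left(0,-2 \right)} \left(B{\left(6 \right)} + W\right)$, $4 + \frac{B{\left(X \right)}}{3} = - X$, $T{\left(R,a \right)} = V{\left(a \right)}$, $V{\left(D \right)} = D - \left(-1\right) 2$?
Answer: $- \frac{20017}{1571} \approx -12.742$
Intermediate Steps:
$V{\left(D \right)} = 2 + D$ ($V{\left(D \right)} = D - -2 = D + 2 = 2 + D$)
$T{\left(R,a \right)} = 2 + a$
$B{\left(X \right)} = -12 - 3 X$ ($B{\left(X \right)} = -12 + 3 \left(- X\right) = -12 - 3 X$)
$x{\left(W \right)} = 0$ ($x{\left(W \right)} = \left(2 - 2\right) \left(\left(-12 - 18\right) + W\right) = 0 \left(\left(-12 - 18\right) + W\right) = 0 \left(-30 + W\right) = 0$)
$\frac{20017}{-1571} + \frac{x{\left(76 \right)}}{-20070} = \frac{20017}{-1571} + \frac{0}{-20070} = 20017 \left(- \frac{1}{1571}\right) + 0 \left(- \frac{1}{20070}\right) = - \frac{20017}{1571} + 0 = - \frac{20017}{1571}$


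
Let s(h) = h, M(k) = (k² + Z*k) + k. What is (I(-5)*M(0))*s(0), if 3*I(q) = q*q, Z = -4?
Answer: 0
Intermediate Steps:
M(k) = k² - 3*k (M(k) = (k² - 4*k) + k = k² - 3*k)
I(q) = q²/3 (I(q) = (q*q)/3 = q²/3)
(I(-5)*M(0))*s(0) = (((⅓)*(-5)²)*(0*(-3 + 0)))*0 = (((⅓)*25)*(0*(-3)))*0 = ((25/3)*0)*0 = 0*0 = 0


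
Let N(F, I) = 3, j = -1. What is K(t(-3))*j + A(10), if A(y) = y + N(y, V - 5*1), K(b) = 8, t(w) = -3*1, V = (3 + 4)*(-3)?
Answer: 5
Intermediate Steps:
V = -21 (V = 7*(-3) = -21)
t(w) = -3
A(y) = 3 + y (A(y) = y + 3 = 3 + y)
K(t(-3))*j + A(10) = 8*(-1) + (3 + 10) = -8 + 13 = 5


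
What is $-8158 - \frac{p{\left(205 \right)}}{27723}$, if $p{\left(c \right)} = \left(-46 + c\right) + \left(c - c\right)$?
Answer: $- \frac{75388131}{9241} \approx -8158.0$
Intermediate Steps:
$p{\left(c \right)} = -46 + c$ ($p{\left(c \right)} = \left(-46 + c\right) + 0 = -46 + c$)
$-8158 - \frac{p{\left(205 \right)}}{27723} = -8158 - \frac{-46 + 205}{27723} = -8158 - 159 \cdot \frac{1}{27723} = -8158 - \frac{53}{9241} = - \frac{75388131}{9241}$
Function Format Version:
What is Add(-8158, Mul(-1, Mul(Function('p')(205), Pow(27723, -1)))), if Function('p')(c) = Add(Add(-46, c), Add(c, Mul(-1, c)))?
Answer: Rational(-75388131, 9241) ≈ -8158.0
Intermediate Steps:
Function('p')(c) = Add(-46, c) (Function('p')(c) = Add(Add(-46, c), 0) = Add(-46, c))
Add(-8158, Mul(-1, Mul(Function('p')(205), Pow(27723, -1)))) = Add(-8158, Mul(-1, Mul(Add(-46, 205), Pow(27723, -1)))) = Add(-8158, Mul(-1, Mul(159, Rational(1, 27723)))) = Add(-8158, Mul(-1, Rational(53, 9241))) = Add(-8158, Rational(-53, 9241)) = Rational(-75388131, 9241)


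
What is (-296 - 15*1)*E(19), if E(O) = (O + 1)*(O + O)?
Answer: -236360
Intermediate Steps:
E(O) = 2*O*(1 + O) (E(O) = (1 + O)*(2*O) = 2*O*(1 + O))
(-296 - 15*1)*E(19) = (-296 - 15*1)*(2*19*(1 + 19)) = (-296 - 15)*(2*19*20) = -311*760 = -236360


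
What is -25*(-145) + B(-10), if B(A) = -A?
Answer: 3635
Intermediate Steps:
-25*(-145) + B(-10) = -25*(-145) - 1*(-10) = 3625 + 10 = 3635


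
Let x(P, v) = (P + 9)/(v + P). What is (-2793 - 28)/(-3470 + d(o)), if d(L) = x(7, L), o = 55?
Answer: 961/1182 ≈ 0.81303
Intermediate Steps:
x(P, v) = (9 + P)/(P + v)
d(L) = 16/(7 + L) (d(L) = (9 + 7)/(7 + L) = 16/(7 + L))
(-2793 - 28)/(-3470 + d(o)) = (-2793 - 28)/(-3470 + 16/(7 + 55)) = -2821/(-3470 + 16/62) = -2821/(-3470 + 16*(1/62)) = -2821/(-3470 + 8/31) = -2821/(-107562/31) = -2821*(-31/107562) = 961/1182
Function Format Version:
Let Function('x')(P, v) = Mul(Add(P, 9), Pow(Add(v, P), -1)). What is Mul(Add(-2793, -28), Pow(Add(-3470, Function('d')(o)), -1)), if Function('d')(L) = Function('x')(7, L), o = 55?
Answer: Rational(961, 1182) ≈ 0.81303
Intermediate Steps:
Function('x')(P, v) = Mul(Pow(Add(P, v), -1), Add(9, P)) (Function('x')(P, v) = Mul(Add(9, P), Pow(Add(P, v), -1)) = Mul(Pow(Add(P, v), -1), Add(9, P)))
Function('d')(L) = Mul(16, Pow(Add(7, L), -1)) (Function('d')(L) = Mul(Pow(Add(7, L), -1), Add(9, 7)) = Mul(Pow(Add(7, L), -1), 16) = Mul(16, Pow(Add(7, L), -1)))
Mul(Add(-2793, -28), Pow(Add(-3470, Function('d')(o)), -1)) = Mul(Add(-2793, -28), Pow(Add(-3470, Mul(16, Pow(Add(7, 55), -1))), -1)) = Mul(-2821, Pow(Add(-3470, Mul(16, Pow(62, -1))), -1)) = Mul(-2821, Pow(Add(-3470, Mul(16, Rational(1, 62))), -1)) = Mul(-2821, Pow(Add(-3470, Rational(8, 31)), -1)) = Mul(-2821, Pow(Rational(-107562, 31), -1)) = Mul(-2821, Rational(-31, 107562)) = Rational(961, 1182)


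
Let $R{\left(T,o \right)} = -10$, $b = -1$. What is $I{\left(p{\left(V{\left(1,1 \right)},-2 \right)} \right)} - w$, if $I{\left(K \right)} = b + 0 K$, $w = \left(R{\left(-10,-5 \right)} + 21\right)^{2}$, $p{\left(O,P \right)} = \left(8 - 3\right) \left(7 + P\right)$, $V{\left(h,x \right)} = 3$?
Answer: $-122$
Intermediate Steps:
$p{\left(O,P \right)} = 35 + 5 P$ ($p{\left(O,P \right)} = 5 \left(7 + P\right) = 35 + 5 P$)
$w = 121$ ($w = \left(-10 + 21\right)^{2} = 11^{2} = 121$)
$I{\left(K \right)} = -1$ ($I{\left(K \right)} = -1 + 0 K = -1 + 0 = -1$)
$I{\left(p{\left(V{\left(1,1 \right)},-2 \right)} \right)} - w = -1 - 121 = -122$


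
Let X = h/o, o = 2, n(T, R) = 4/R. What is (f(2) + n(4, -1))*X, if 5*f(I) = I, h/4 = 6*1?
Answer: -216/5 ≈ -43.200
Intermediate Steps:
h = 24 (h = 4*(6*1) = 4*6 = 24)
f(I) = I/5
X = 12 (X = 24/2 = 24*(½) = 12)
(f(2) + n(4, -1))*X = ((⅕)*2 + 4/(-1))*12 = (⅖ + 4*(-1))*12 = (⅖ - 4)*12 = -18/5*12 = -216/5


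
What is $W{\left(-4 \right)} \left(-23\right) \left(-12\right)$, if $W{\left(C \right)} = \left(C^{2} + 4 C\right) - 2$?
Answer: $-552$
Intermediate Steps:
$W{\left(C \right)} = -2 + C^{2} + 4 C$
$W{\left(-4 \right)} \left(-23\right) \left(-12\right) = \left(-2 + \left(-4\right)^{2} + 4 \left(-4\right)\right) \left(-23\right) \left(-12\right) = \left(-2 + 16 - 16\right) \left(-23\right) \left(-12\right) = \left(-2\right) \left(-23\right) \left(-12\right) = 46 \left(-12\right) = -552$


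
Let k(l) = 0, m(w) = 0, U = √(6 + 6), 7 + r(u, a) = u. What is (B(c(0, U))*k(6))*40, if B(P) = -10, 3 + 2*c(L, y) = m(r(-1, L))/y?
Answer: 0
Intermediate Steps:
r(u, a) = -7 + u
U = 2*√3 (U = √12 = 2*√3 ≈ 3.4641)
c(L, y) = -3/2 (c(L, y) = -3/2 + (0/y)/2 = -3/2 + (½)*0 = -3/2 + 0 = -3/2)
(B(c(0, U))*k(6))*40 = -10*0*40 = 0*40 = 0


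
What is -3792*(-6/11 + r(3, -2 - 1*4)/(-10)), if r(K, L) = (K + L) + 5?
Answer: 155472/55 ≈ 2826.8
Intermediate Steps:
r(K, L) = 5 + K + L
-3792*(-6/11 + r(3, -2 - 1*4)/(-10)) = -3792*(-6/11 + (5 + 3 + (-2 - 1*4))/(-10)) = -3792*(-6*1/11 + (5 + 3 + (-2 - 4))*(-⅒)) = -3792*(-6/11 + (5 + 3 - 6)*(-⅒)) = -3792*(-6/11 + 2*(-⅒)) = -3792*(-6/11 - ⅕) = -3792*(-41/55) = 155472/55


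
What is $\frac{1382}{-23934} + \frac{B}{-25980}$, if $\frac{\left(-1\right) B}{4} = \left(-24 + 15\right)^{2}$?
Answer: $- \frac{1172906}{25908555} \approx -0.045271$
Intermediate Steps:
$B = -324$ ($B = - 4 \left(-24 + 15\right)^{2} = - 4 \left(-9\right)^{2} = \left(-4\right) 81 = -324$)
$\frac{1382}{-23934} + \frac{B}{-25980} = \frac{1382}{-23934} - \frac{324}{-25980} = 1382 \left(- \frac{1}{23934}\right) - - \frac{27}{2165} = - \frac{691}{11967} + \frac{27}{2165} = - \frac{1172906}{25908555}$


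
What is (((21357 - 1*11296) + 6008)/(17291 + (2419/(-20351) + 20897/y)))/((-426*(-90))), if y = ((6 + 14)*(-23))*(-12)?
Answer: 30085860148/1241474747403393 ≈ 2.4234e-5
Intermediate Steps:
y = 5520 (y = (20*(-23))*(-12) = -460*(-12) = 5520)
(((21357 - 1*11296) + 6008)/(17291 + (2419/(-20351) + 20897/y)))/((-426*(-90))) = (((21357 - 1*11296) + 6008)/(17291 + (2419/(-20351) + 20897/5520)))/((-426*(-90))) = (((21357 - 11296) + 6008)/(17291 + (2419*(-1/20351) + 20897*(1/5520))))/38340 = ((10061 + 6008)/(17291 + (-2419/20351 + 20897/5520)))*(1/38340) = (16069/(17291 + 411921967/112337520))*(1/38340) = (16069/(1942839980287/112337520))*(1/38340) = (16069*(112337520/1942839980287))*(1/38340) = (1805151608880/1942839980287)*(1/38340) = 30085860148/1241474747403393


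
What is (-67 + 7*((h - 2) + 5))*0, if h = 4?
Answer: 0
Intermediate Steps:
(-67 + 7*((h - 2) + 5))*0 = (-67 + 7*((4 - 2) + 5))*0 = (-67 + 7*(2 + 5))*0 = (-67 + 7*7)*0 = (-67 + 49)*0 = -18*0 = 0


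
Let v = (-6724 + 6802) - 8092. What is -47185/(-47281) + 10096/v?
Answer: -49604193/189454967 ≈ -0.26183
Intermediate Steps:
v = -8014 (v = 78 - 8092 = -8014)
-47185/(-47281) + 10096/v = -47185/(-47281) + 10096/(-8014) = -47185*(-1/47281) + 10096*(-1/8014) = 47185/47281 - 5048/4007 = -49604193/189454967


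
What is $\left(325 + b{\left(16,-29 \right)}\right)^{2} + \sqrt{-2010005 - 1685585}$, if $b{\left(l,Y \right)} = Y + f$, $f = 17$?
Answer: $97969 + i \sqrt{3695590} \approx 97969.0 + 1922.4 i$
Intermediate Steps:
$b{\left(l,Y \right)} = 17 + Y$ ($b{\left(l,Y \right)} = Y + 17 = 17 + Y$)
$\left(325 + b{\left(16,-29 \right)}\right)^{2} + \sqrt{-2010005 - 1685585} = \left(325 + \left(17 - 29\right)\right)^{2} + \sqrt{-2010005 - 1685585} = \left(325 - 12\right)^{2} + \sqrt{-3695590} = 313^{2} + i \sqrt{3695590} = 97969 + i \sqrt{3695590}$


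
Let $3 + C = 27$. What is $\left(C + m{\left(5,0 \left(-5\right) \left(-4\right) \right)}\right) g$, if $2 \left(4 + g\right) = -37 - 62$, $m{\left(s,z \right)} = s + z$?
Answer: $- \frac{3103}{2} \approx -1551.5$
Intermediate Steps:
$C = 24$ ($C = -3 + 27 = 24$)
$g = - \frac{107}{2}$ ($g = -4 + \frac{-37 - 62}{2} = -4 + \frac{1}{2} \left(-99\right) = -4 - \frac{99}{2} = - \frac{107}{2} \approx -53.5$)
$\left(C + m{\left(5,0 \left(-5\right) \left(-4\right) \right)}\right) g = \left(24 + \left(5 + 0 \left(-5\right) \left(-4\right)\right)\right) \left(- \frac{107}{2}\right) = \left(24 + \left(5 + 0 \left(-4\right)\right)\right) \left(- \frac{107}{2}\right) = \left(24 + \left(5 + 0\right)\right) \left(- \frac{107}{2}\right) = \left(24 + 5\right) \left(- \frac{107}{2}\right) = 29 \left(- \frac{107}{2}\right) = - \frac{3103}{2}$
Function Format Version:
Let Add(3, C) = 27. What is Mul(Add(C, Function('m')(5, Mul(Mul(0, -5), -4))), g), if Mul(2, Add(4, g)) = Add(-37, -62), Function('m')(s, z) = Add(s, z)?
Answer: Rational(-3103, 2) ≈ -1551.5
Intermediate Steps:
C = 24 (C = Add(-3, 27) = 24)
g = Rational(-107, 2) (g = Add(-4, Mul(Rational(1, 2), Add(-37, -62))) = Add(-4, Mul(Rational(1, 2), -99)) = Add(-4, Rational(-99, 2)) = Rational(-107, 2) ≈ -53.500)
Mul(Add(C, Function('m')(5, Mul(Mul(0, -5), -4))), g) = Mul(Add(24, Add(5, Mul(Mul(0, -5), -4))), Rational(-107, 2)) = Mul(Add(24, Add(5, Mul(0, -4))), Rational(-107, 2)) = Mul(Add(24, Add(5, 0)), Rational(-107, 2)) = Mul(Add(24, 5), Rational(-107, 2)) = Mul(29, Rational(-107, 2)) = Rational(-3103, 2)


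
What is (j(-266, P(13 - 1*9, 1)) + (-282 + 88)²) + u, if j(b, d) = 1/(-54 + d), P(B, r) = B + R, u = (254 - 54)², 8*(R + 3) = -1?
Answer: 32995292/425 ≈ 77636.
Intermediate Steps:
R = -25/8 (R = -3 + (⅛)*(-1) = -3 - ⅛ = -25/8 ≈ -3.1250)
u = 40000 (u = 200² = 40000)
P(B, r) = -25/8 + B (P(B, r) = B - 25/8 = -25/8 + B)
(j(-266, P(13 - 1*9, 1)) + (-282 + 88)²) + u = (1/(-54 + (-25/8 + (13 - 1*9))) + (-282 + 88)²) + 40000 = (1/(-54 + (-25/8 + (13 - 9))) + (-194)²) + 40000 = (1/(-54 + (-25/8 + 4)) + 37636) + 40000 = (1/(-54 + 7/8) + 37636) + 40000 = (1/(-425/8) + 37636) + 40000 = (-8/425 + 37636) + 40000 = 15995292/425 + 40000 = 32995292/425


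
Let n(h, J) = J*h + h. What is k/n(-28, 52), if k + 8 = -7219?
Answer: 7227/1484 ≈ 4.8699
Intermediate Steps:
n(h, J) = h + J*h
k = -7227 (k = -8 - 7219 = -7227)
k/n(-28, 52) = -7227*(-1/(28*(1 + 52))) = -7227/((-28*53)) = -7227/(-1484) = -7227*(-1/1484) = 7227/1484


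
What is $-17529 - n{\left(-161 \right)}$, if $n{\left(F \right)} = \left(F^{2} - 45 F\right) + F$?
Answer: $-50534$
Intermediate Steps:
$n{\left(F \right)} = F^{2} - 44 F$
$-17529 - n{\left(-161 \right)} = -17529 - - 161 \left(-44 - 161\right) = -17529 - \left(-161\right) \left(-205\right) = -17529 - 33005 = -50534$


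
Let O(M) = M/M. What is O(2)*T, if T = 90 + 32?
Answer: 122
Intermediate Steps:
T = 122
O(M) = 1
O(2)*T = 1*122 = 122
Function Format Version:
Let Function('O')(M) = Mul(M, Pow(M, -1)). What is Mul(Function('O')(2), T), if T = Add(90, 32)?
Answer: 122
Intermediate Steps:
T = 122
Function('O')(M) = 1
Mul(Function('O')(2), T) = Mul(1, 122) = 122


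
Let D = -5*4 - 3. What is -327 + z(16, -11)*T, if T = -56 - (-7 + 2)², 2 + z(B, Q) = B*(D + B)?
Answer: 8907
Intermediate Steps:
D = -23 (D = -20 - 3 = -23)
z(B, Q) = -2 + B*(-23 + B)
T = -81 (T = -56 - 1*(-5)² = -56 - 1*25 = -56 - 25 = -81)
-327 + z(16, -11)*T = -327 + (-2 + 16² - 23*16)*(-81) = -327 + (-2 + 256 - 368)*(-81) = -327 - 114*(-81) = -327 + 9234 = 8907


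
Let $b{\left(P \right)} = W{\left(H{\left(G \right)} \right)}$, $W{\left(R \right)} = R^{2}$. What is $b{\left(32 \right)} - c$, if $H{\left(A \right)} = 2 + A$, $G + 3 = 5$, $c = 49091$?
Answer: $-49075$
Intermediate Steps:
$G = 2$ ($G = -3 + 5 = 2$)
$b{\left(P \right)} = 16$ ($b{\left(P \right)} = \left(2 + 2\right)^{2} = 4^{2} = 16$)
$b{\left(32 \right)} - c = 16 - 49091 = -49075$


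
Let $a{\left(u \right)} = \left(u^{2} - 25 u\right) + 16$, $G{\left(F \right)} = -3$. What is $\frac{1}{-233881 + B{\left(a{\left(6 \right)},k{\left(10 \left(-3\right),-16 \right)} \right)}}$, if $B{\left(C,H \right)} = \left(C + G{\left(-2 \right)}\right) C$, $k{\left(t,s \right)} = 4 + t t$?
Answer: $- \frac{1}{223983} \approx -4.4646 \cdot 10^{-6}$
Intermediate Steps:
$k{\left(t,s \right)} = 4 + t^{2}$
$a{\left(u \right)} = 16 + u^{2} - 25 u$
$B{\left(C,H \right)} = C \left(-3 + C\right)$ ($B{\left(C,H \right)} = \left(C - 3\right) C = \left(-3 + C\right) C = C \left(-3 + C\right)$)
$\frac{1}{-233881 + B{\left(a{\left(6 \right)},k{\left(10 \left(-3\right),-16 \right)} \right)}} = \frac{1}{-233881 + \left(16 + 6^{2} - 150\right) \left(-3 + \left(16 + 6^{2} - 150\right)\right)} = \frac{1}{-233881 + \left(16 + 36 - 150\right) \left(-3 + \left(16 + 36 - 150\right)\right)} = \frac{1}{-233881 - 98 \left(-3 - 98\right)} = \frac{1}{-233881 - -9898} = \frac{1}{-233881 + 9898} = \frac{1}{-223983} = - \frac{1}{223983}$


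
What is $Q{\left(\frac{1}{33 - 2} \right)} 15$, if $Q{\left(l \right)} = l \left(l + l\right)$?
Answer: $\frac{30}{961} \approx 0.031217$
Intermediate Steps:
$Q{\left(l \right)} = 2 l^{2}$ ($Q{\left(l \right)} = l 2 l = 2 l^{2}$)
$Q{\left(\frac{1}{33 - 2} \right)} 15 = 2 \left(\frac{1}{33 - 2}\right)^{2} \cdot 15 = 2 \left(\frac{1}{31}\right)^{2} \cdot 15 = \frac{2}{961} \cdot 15 = \frac{30}{961}$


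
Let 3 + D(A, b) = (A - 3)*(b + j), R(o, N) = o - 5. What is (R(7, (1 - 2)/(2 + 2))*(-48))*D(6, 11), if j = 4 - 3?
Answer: -3168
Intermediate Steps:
j = 1
R(o, N) = -5 + o
D(A, b) = -3 + (1 + b)*(-3 + A) (D(A, b) = -3 + (A - 3)*(b + 1) = -3 + (-3 + A)*(1 + b) = -3 + (1 + b)*(-3 + A))
(R(7, (1 - 2)/(2 + 2))*(-48))*D(6, 11) = ((-5 + 7)*(-48))*(-6 + 6 - 3*11 + 6*11) = (2*(-48))*(-6 + 6 - 33 + 66) = -96*33 = -3168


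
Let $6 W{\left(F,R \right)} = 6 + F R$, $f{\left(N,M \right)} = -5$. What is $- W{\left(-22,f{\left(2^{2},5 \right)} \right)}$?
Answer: $- \frac{58}{3} \approx -19.333$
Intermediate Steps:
$W{\left(F,R \right)} = 1 + \frac{F R}{6}$ ($W{\left(F,R \right)} = \frac{6 + F R}{6} = 1 + \frac{F R}{6}$)
$- W{\left(-22,f{\left(2^{2},5 \right)} \right)} = - (1 + \frac{1}{6} \left(-22\right) \left(-5\right)) = - (1 + \frac{55}{3}) = \left(-1\right) \frac{58}{3} = - \frac{58}{3}$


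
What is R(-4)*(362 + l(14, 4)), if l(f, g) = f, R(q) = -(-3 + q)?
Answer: 2632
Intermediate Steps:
R(q) = 3 - q
R(-4)*(362 + l(14, 4)) = (3 - 1*(-4))*(362 + 14) = (3 + 4)*376 = 7*376 = 2632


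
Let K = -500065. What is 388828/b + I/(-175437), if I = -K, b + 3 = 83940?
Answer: 8746953977/4908551823 ≈ 1.7820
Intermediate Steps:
b = 83937 (b = -3 + 83940 = 83937)
I = 500065 (I = -1*(-500065) = 500065)
388828/b + I/(-175437) = 388828/83937 + 500065/(-175437) = 388828*(1/83937) + 500065*(-1/175437) = 388828/83937 - 500065/175437 = 8746953977/4908551823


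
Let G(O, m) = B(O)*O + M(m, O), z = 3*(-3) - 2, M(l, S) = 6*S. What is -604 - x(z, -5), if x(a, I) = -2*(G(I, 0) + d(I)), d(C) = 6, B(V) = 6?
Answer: -712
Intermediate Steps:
z = -11 (z = -9 - 2 = -11)
G(O, m) = 12*O (G(O, m) = 6*O + 6*O = 12*O)
x(a, I) = -12 - 24*I (x(a, I) = -2*(12*I + 6) = -2*(6 + 12*I) = -12 - 24*I)
-604 - x(z, -5) = -604 - (-12 - 24*(-5)) = -604 - (-12 + 120) = -604 - 1*108 = -604 - 108 = -712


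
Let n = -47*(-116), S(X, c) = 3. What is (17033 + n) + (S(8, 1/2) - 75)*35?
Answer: 19965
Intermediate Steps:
n = 5452
(17033 + n) + (S(8, 1/2) - 75)*35 = (17033 + 5452) + (3 - 75)*35 = 22485 - 72*35 = 22485 - 2520 = 19965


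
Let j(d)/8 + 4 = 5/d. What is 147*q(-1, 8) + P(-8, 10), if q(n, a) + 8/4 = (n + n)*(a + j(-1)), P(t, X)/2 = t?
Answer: 18506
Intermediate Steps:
P(t, X) = 2*t
j(d) = -32 + 40/d (j(d) = -32 + 8*(5/d) = -32 + 40/d)
q(n, a) = -2 + 2*n*(-72 + a) (q(n, a) = -2 + (n + n)*(a + (-32 + 40/(-1))) = -2 + (2*n)*(a + (-32 + 40*(-1))) = -2 + (2*n)*(a + (-32 - 40)) = -2 + (2*n)*(a - 72) = -2 + (2*n)*(-72 + a) = -2 + 2*n*(-72 + a))
147*q(-1, 8) + P(-8, 10) = 147*(-2 - 144*(-1) + 2*8*(-1)) + 2*(-8) = 147*(-2 + 144 - 16) - 16 = 147*126 - 16 = 18522 - 16 = 18506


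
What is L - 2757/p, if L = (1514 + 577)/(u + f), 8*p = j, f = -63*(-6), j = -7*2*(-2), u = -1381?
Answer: -326187/413 ≈ -789.80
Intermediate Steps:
j = 28 (j = -14*(-2) = 28)
f = 378
p = 7/2 (p = (⅛)*28 = 7/2 ≈ 3.5000)
L = -123/59 (L = (1514 + 577)/(-1381 + 378) = 2091/(-1003) = 2091*(-1/1003) = -123/59 ≈ -2.0847)
L - 2757/p = -123/59 - 2757/7/2 = -123/59 - 2757*2/7 = -123/59 - 1*5514/7 = -123/59 - 5514/7 = -326187/413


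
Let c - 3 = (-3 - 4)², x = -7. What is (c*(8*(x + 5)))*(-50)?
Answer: 41600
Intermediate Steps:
c = 52 (c = 3 + (-3 - 4)² = 3 + (-7)² = 3 + 49 = 52)
(c*(8*(x + 5)))*(-50) = (52*(8*(-7 + 5)))*(-50) = (52*(8*(-2)))*(-50) = (52*(-16))*(-50) = -832*(-50) = 41600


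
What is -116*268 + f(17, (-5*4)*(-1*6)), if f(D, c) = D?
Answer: -31071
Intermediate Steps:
-116*268 + f(17, (-5*4)*(-1*6)) = -116*268 + 17 = -31088 + 17 = -31071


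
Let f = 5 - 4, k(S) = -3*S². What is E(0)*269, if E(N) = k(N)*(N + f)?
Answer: 0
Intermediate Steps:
f = 1
E(N) = -3*N²*(1 + N) (E(N) = (-3*N²)*(N + 1) = (-3*N²)*(1 + N) = -3*N²*(1 + N))
E(0)*269 = (3*0²*(-1 - 1*0))*269 = (3*0*(-1 + 0))*269 = (3*0*(-1))*269 = 0*269 = 0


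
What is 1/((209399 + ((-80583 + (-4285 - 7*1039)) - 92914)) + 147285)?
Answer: 1/171629 ≈ 5.8265e-6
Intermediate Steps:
1/((209399 + ((-80583 + (-4285 - 7*1039)) - 92914)) + 147285) = 1/((209399 + ((-80583 + (-4285 - 1*7273)) - 92914)) + 147285) = 1/((209399 + ((-80583 + (-4285 - 7273)) - 92914)) + 147285) = 1/((209399 + ((-80583 - 11558) - 92914)) + 147285) = 1/((209399 + (-92141 - 92914)) + 147285) = 1/((209399 - 185055) + 147285) = 1/(24344 + 147285) = 1/171629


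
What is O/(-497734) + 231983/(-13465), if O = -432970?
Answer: -54817942736/3350994155 ≈ -16.359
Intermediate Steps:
O/(-497734) + 231983/(-13465) = -432970/(-497734) + 231983/(-13465) = -432970*(-1/497734) + 231983*(-1/13465) = 216485/248867 - 231983/13465 = -54817942736/3350994155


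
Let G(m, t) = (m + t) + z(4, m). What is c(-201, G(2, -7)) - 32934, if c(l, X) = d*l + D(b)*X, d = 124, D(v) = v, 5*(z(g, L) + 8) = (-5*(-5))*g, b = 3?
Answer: -57837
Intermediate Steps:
z(g, L) = -8 + 5*g (z(g, L) = -8 + ((-5*(-5))*g)/5 = -8 + (25*g)/5 = -8 + 5*g)
G(m, t) = 12 + m + t (G(m, t) = (m + t) + (-8 + 5*4) = (m + t) + (-8 + 20) = (m + t) + 12 = 12 + m + t)
c(l, X) = 3*X + 124*l (c(l, X) = 124*l + 3*X = 3*X + 124*l)
c(-201, G(2, -7)) - 32934 = (3*(12 + 2 - 7) + 124*(-201)) - 32934 = (3*7 - 24924) - 32934 = (21 - 24924) - 32934 = -24903 - 32934 = -57837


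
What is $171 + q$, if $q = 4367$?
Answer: $4538$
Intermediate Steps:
$171 + q = 171 + 4367 = 4538$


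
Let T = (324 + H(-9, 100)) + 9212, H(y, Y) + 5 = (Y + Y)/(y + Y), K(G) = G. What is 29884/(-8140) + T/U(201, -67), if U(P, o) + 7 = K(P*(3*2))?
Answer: 86386536/20185165 ≈ 4.2797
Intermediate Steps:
H(y, Y) = -5 + 2*Y/(Y + y) (H(y, Y) = -5 + (Y + Y)/(y + Y) = -5 + (2*Y)/(Y + y) = -5 + 2*Y/(Y + y))
T = 867521/91 (T = (324 + (-5*(-9) - 3*100)/(100 - 9)) + 9212 = (324 + (45 - 300)/91) + 9212 = (324 + (1/91)*(-255)) + 9212 = (324 - 255/91) + 9212 = 29229/91 + 9212 = 867521/91 ≈ 9533.2)
U(P, o) = -7 + 6*P (U(P, o) = -7 + P*(3*2) = -7 + P*6 = -7 + 6*P)
29884/(-8140) + T/U(201, -67) = 29884/(-8140) + 867521/(91*(-7 + 6*201)) = 29884*(-1/8140) + 867521/(91*(-7 + 1206)) = -7471/2035 + (867521/91)/1199 = -7471/2035 + (867521/91)*(1/1199) = -7471/2035 + 867521/109109 = 86386536/20185165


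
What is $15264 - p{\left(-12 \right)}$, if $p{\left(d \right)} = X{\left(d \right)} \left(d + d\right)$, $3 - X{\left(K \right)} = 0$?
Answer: $15336$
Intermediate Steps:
$X{\left(K \right)} = 3$ ($X{\left(K \right)} = 3 - 0 = 3 + 0 = 3$)
$p{\left(d \right)} = 6 d$ ($p{\left(d \right)} = 3 \left(d + d\right) = 3 \cdot 2 d = 6 d$)
$15264 - p{\left(-12 \right)} = 15264 - 6 \left(-12\right) = 15264 - -72 = 15264 + 72 = 15336$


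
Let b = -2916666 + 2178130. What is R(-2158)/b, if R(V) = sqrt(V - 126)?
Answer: -I*sqrt(571)/369268 ≈ -6.4711e-5*I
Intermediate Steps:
R(V) = sqrt(-126 + V)
b = -738536
R(-2158)/b = sqrt(-126 - 2158)/(-738536) = sqrt(-2284)*(-1/738536) = (2*I*sqrt(571))*(-1/738536) = -I*sqrt(571)/369268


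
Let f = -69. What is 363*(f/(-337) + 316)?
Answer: 38681643/337 ≈ 1.1478e+5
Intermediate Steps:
363*(f/(-337) + 316) = 363*(-69/(-337) + 316) = 363*(-69*(-1/337) + 316) = 363*(69/337 + 316) = 363*(106561/337) = 38681643/337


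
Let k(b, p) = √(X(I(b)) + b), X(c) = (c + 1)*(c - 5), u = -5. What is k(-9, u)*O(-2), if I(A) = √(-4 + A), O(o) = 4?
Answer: 4*√(-27 - 4*I*√13) ≈ 5.3744 - 21.468*I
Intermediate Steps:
X(c) = (1 + c)*(-5 + c)
k(b, p) = √(-9 - 4*√(-4 + b) + 2*b) (k(b, p) = √((-5 + (√(-4 + b))² - 4*√(-4 + b)) + b) = √((-5 + (-4 + b) - 4*√(-4 + b)) + b) = √((-9 + b - 4*√(-4 + b)) + b) = √(-9 - 4*√(-4 + b) + 2*b))
k(-9, u)*O(-2) = √(-9 - 4*√(-4 - 9) + 2*(-9))*4 = √(-9 - 4*I*√13 - 18)*4 = √(-27 - 4*I*√13)*4 = 4*√(-27 - 4*I*√13)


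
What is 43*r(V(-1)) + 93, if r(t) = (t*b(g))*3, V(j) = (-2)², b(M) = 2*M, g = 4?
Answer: 4221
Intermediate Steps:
V(j) = 4
r(t) = 24*t (r(t) = (t*(2*4))*3 = (t*8)*3 = (8*t)*3 = 24*t)
43*r(V(-1)) + 93 = 43*(24*4) + 93 = 43*96 + 93 = 4128 + 93 = 4221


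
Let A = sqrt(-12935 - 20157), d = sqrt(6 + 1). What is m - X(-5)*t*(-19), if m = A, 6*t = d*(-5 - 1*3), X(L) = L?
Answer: 380*sqrt(7)/3 + 2*I*sqrt(8273) ≈ 335.13 + 181.91*I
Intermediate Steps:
d = sqrt(7) ≈ 2.6458
t = -4*sqrt(7)/3 (t = (sqrt(7)*(-5 - 1*3))/6 = (sqrt(7)*(-5 - 3))/6 = (sqrt(7)*(-8))/6 = (-8*sqrt(7))/6 = -4*sqrt(7)/3 ≈ -3.5277)
A = 2*I*sqrt(8273) (A = sqrt(-33092) = 2*I*sqrt(8273) ≈ 181.91*I)
m = 2*I*sqrt(8273) ≈ 181.91*I
m - X(-5)*t*(-19) = 2*I*sqrt(8273) - (-(-20)*sqrt(7)/3)*(-19) = 2*I*sqrt(8273) - 20*sqrt(7)/3*(-19) = 2*I*sqrt(8273) - (-380)*sqrt(7)/3 = 2*I*sqrt(8273) + 380*sqrt(7)/3 = 380*sqrt(7)/3 + 2*I*sqrt(8273)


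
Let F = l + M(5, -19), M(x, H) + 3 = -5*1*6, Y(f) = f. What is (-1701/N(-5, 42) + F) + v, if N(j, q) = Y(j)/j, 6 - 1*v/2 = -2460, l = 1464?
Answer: 4662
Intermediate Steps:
v = 4932 (v = 12 - 2*(-2460) = 12 + 4920 = 4932)
N(j, q) = 1 (N(j, q) = j/j = 1)
M(x, H) = -33 (M(x, H) = -3 - 5*1*6 = -3 - 5*6 = -3 - 30 = -33)
F = 1431 (F = 1464 - 33 = 1431)
(-1701/N(-5, 42) + F) + v = (-1701/1 + 1431) + 4932 = (-1701*1 + 1431) + 4932 = (-1701 + 1431) + 4932 = -270 + 4932 = 4662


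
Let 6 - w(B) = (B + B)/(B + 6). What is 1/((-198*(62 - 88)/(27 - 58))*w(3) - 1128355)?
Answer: -31/35006461 ≈ -8.8555e-7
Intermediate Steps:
w(B) = 6 - 2*B/(6 + B) (w(B) = 6 - (B + B)/(B + 6) = 6 - 2*B/(6 + B))
1/((-198*(62 - 88)/(27 - 58))*w(3) - 1128355) = 1/((-198*(62 - 88)/(27 - 58))*(4*(9 + 3)/(6 + 3)) - 1128355) = 1/((-(-5148)/(-31))*(4*12/9) - 1128355) = 1/((-(-5148)*(-1)/31)*(4*(⅑)*12) - 1128355) = 1/(-198*26/31*(16/3) - 1128355) = 1/(-5148/31*16/3 - 1128355) = 1/(-27456/31 - 1128355) = 1/(-35006461/31) = -31/35006461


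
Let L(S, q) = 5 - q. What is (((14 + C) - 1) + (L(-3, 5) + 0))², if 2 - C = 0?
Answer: 225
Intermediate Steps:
C = 2 (C = 2 - 1*0 = 2 + 0 = 2)
(((14 + C) - 1) + (L(-3, 5) + 0))² = (((14 + 2) - 1) + ((5 - 1*5) + 0))² = ((16 - 1) + ((5 - 5) + 0))² = (15 + (0 + 0))² = (15 + 0)² = 15² = 225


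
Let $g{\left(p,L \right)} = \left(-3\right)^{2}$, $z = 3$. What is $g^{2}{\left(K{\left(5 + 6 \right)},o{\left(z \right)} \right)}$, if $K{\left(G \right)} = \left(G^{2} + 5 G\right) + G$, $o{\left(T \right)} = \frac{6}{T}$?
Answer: $81$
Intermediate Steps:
$K{\left(G \right)} = G^{2} + 6 G$
$g{\left(p,L \right)} = 9$
$g^{2}{\left(K{\left(5 + 6 \right)},o{\left(z \right)} \right)} = 9^{2} = 81$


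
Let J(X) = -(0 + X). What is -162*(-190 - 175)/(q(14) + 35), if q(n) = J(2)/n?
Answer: 206955/122 ≈ 1696.4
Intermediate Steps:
J(X) = -X
q(n) = -2/n (q(n) = (-1*2)/n = -2/n)
-162*(-190 - 175)/(q(14) + 35) = -162*(-190 - 175)/(-2/14 + 35) = -(-59130)/(-2*1/14 + 35) = -(-59130)/(-⅐ + 35) = -(-59130)/244/7 = -(-59130)*7/244 = -162*(-2555/244) = 206955/122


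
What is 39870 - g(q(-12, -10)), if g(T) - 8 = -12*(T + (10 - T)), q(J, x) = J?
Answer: 39982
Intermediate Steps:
g(T) = -112 (g(T) = 8 - 12*(T + (10 - T)) = 8 - 12*10 = 8 - 120 = -112)
39870 - g(q(-12, -10)) = 39870 - 1*(-112) = 39870 + 112 = 39982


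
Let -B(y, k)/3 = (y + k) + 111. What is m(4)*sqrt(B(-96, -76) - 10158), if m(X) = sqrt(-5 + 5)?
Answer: 0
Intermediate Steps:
B(y, k) = -333 - 3*k - 3*y (B(y, k) = -3*((y + k) + 111) = -3*((k + y) + 111) = -3*(111 + k + y) = -333 - 3*k - 3*y)
m(X) = 0 (m(X) = sqrt(0) = 0)
m(4)*sqrt(B(-96, -76) - 10158) = 0*sqrt((-333 - 3*(-76) - 3*(-96)) - 10158) = 0*sqrt((-333 + 228 + 288) - 10158) = 0*sqrt(183 - 10158) = 0*sqrt(-9975) = 0*(5*I*sqrt(399)) = 0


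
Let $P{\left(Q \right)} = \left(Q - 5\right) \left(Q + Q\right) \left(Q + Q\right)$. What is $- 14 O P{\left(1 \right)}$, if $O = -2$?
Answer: $-448$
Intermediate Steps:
$P{\left(Q \right)} = 4 Q^{2} \left(-5 + Q\right)$ ($P{\left(Q \right)} = \left(-5 + Q\right) 2 Q 2 Q = 2 Q \left(-5 + Q\right) 2 Q = 4 Q^{2} \left(-5 + Q\right)$)
$- 14 O P{\left(1 \right)} = - 14 \left(- 2 \cdot 4 \cdot 1^{2} \left(-5 + 1\right)\right) = - 14 \left(- 2 \cdot 4 \cdot 1 \left(-4\right)\right) = - 14 \left(\left(-2\right) \left(-16\right)\right) = \left(-14\right) 32 = -448$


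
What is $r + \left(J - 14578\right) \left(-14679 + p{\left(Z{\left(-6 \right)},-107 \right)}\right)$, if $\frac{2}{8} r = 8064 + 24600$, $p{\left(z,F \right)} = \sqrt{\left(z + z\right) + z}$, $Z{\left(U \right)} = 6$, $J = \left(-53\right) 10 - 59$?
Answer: $222767049 - 45501 \sqrt{2} \approx 2.227 \cdot 10^{8}$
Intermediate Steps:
$J = -589$ ($J = -530 - 59 = -589$)
$p{\left(z,F \right)} = \sqrt{3} \sqrt{z}$ ($p{\left(z,F \right)} = \sqrt{2 z + z} = \sqrt{3 z} = \sqrt{3} \sqrt{z}$)
$r = 130656$ ($r = 4 \left(8064 + 24600\right) = 4 \cdot 32664 = 130656$)
$r + \left(J - 14578\right) \left(-14679 + p{\left(Z{\left(-6 \right)},-107 \right)}\right) = 130656 + \left(-589 - 14578\right) \left(-14679 + \sqrt{3} \sqrt{6}\right) = 130656 - 15167 \left(-14679 + 3 \sqrt{2}\right) = 130656 + \left(222636393 - 45501 \sqrt{2}\right) = 222767049 - 45501 \sqrt{2}$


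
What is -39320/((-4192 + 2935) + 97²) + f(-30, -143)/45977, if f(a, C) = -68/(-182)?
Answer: -20563868259/4263401233 ≈ -4.8233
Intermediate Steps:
f(a, C) = 34/91 (f(a, C) = -68*(-1/182) = 34/91)
-39320/((-4192 + 2935) + 97²) + f(-30, -143)/45977 = -39320/((-4192 + 2935) + 97²) + (34/91)/45977 = -39320/(-1257 + 9409) + (34/91)*(1/45977) = -39320/8152 + 34/4183907 = -39320*1/8152 + 34/4183907 = -4915/1019 + 34/4183907 = -20563868259/4263401233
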